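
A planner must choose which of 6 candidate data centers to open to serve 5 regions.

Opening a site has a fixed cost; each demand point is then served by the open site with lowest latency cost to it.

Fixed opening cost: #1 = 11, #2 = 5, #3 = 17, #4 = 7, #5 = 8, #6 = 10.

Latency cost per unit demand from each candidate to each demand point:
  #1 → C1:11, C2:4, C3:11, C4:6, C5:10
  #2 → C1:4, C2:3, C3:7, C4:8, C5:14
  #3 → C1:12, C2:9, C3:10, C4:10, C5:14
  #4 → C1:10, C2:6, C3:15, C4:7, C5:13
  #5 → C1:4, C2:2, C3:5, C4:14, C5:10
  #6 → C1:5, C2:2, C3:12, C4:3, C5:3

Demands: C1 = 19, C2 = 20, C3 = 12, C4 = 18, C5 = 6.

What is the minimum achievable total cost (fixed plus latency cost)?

Open {#5, #6}: assign each demand point to its cheapest open site.
  C1→#5 19×4=76, C2→#5 20×2=40, C3→#5 12×5=60, C4→#6 18×3=54, C5→#6 6×3=18
  latency cost 248, fixed 18 → total 266.
Compare {#2, #5, #6}: latency cost 248 + fixed 23 = 271.
Compare {#4, #5, #6}: latency cost 248 + fixed 25 = 273.
Compare {#1, #5, #6}: latency cost 248 + fixed 29 = 277.
All other subsets cost ≥ 271. Minimum total cost: 266.

266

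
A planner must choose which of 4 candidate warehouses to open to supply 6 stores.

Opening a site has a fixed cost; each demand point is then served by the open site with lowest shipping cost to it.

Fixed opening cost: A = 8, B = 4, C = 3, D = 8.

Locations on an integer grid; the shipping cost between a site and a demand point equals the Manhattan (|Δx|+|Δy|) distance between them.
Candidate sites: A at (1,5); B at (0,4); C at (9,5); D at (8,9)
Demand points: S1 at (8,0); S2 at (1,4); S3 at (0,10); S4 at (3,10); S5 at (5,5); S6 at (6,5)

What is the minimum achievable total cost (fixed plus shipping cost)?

Open {B, C}: assign each demand point to its cheapest open site.
  S1→C 6, S2→B 1, S3→B 6, S4→B 9, S5→C 4, S6→C 3
  shipping cost 29, fixed 7 → total 36.
Compare {A, C}: shipping cost 27 + fixed 11 = 38.
Compare {B, C, D}: shipping cost 26 + fixed 15 = 41.
Compare {A, B, C}: shipping cost 27 + fixed 15 = 42.
All other subsets cost ≥ 38. Minimum total cost: 36.

36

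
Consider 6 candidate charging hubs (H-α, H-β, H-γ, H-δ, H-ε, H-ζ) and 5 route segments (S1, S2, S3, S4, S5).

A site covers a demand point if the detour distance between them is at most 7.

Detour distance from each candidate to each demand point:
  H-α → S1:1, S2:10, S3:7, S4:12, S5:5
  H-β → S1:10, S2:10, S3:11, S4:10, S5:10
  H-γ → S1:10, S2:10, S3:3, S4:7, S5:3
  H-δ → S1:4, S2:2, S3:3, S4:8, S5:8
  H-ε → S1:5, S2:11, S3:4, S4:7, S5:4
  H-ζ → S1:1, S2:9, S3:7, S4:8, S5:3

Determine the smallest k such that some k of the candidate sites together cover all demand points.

Coverage sets (demand points within 7 of each site):
  H-α: {S1, S3, S5}
  H-β: {}
  H-γ: {S3, S4, S5}
  H-δ: {S1, S2, S3}
  H-ε: {S1, S3, S4, S5}
  H-ζ: {S1, S3, S5}
No single site covers all 5 demand points.
But {H-γ, H-δ} covers everything, so the minimum is 2.

2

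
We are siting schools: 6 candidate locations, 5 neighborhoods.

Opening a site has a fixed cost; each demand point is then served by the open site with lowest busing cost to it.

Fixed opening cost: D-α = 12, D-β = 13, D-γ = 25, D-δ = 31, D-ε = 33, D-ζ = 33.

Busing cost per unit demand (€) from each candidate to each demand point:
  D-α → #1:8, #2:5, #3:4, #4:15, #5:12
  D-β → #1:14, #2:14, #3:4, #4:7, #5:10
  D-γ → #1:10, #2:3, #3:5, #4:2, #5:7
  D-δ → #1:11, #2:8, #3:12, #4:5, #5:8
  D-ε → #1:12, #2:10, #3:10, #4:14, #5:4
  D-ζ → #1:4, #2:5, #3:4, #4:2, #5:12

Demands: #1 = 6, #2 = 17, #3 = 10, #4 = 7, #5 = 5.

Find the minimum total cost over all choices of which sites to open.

Open {D-γ, D-ζ}: assign each demand point to its cheapest open site.
  #1→D-ζ 6×4=24, #2→D-γ 17×3=51, #3→D-ζ 10×4=40, #4→D-γ 7×2=14, #5→D-γ 5×7=35
  busing cost 164, fixed 58 → total 222.
Compare {D-α, D-γ}: busing cost 188 + fixed 37 = 225.
Compare {D-α, D-γ, D-ζ}: busing cost 164 + fixed 70 = 234.
Compare {D-γ}: busing cost 210 + fixed 25 = 235.
All other subsets cost ≥ 225. Minimum total cost: 222.

222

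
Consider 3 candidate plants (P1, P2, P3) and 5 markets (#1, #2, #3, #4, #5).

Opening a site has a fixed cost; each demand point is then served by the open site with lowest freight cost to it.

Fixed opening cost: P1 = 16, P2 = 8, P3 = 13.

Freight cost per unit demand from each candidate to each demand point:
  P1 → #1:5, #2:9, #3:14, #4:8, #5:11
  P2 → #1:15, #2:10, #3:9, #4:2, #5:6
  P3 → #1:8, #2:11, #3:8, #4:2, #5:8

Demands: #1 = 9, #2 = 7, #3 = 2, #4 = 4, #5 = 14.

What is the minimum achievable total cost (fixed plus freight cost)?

Open {P1, P2}: assign each demand point to its cheapest open site.
  #1→P1 9×5=45, #2→P1 7×9=63, #3→P2 2×9=18, #4→P2 4×2=8, #5→P2 14×6=84
  freight cost 218, fixed 24 → total 242.
Compare {P1, P2, P3}: freight cost 216 + fixed 37 = 253.
Compare {P2, P3}: freight cost 250 + fixed 21 = 271.
Compare {P1, P3}: freight cost 244 + fixed 29 = 273.
All other subsets cost ≥ 253. Minimum total cost: 242.

242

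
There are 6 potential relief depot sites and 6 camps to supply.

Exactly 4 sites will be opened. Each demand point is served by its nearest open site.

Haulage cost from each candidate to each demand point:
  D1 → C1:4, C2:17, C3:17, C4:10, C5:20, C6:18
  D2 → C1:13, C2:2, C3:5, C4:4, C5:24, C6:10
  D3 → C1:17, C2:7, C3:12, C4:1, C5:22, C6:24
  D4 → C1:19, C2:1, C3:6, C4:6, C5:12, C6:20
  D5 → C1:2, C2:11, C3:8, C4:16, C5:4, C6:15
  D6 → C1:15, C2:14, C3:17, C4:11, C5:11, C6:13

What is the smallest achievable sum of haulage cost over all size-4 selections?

Open {D2, D3, D4, D5}.
  C1→D5 2, C2→D4 1, C3→D2 5, C4→D3 1, C5→D5 4, C6→D2 10  ⇒ total 23.
Compare {D1, D2, D3, D5}: total 24.
Compare {D2, D3, D5, D6}: total 24.
No size-4 selection does better; minimum is 23.

23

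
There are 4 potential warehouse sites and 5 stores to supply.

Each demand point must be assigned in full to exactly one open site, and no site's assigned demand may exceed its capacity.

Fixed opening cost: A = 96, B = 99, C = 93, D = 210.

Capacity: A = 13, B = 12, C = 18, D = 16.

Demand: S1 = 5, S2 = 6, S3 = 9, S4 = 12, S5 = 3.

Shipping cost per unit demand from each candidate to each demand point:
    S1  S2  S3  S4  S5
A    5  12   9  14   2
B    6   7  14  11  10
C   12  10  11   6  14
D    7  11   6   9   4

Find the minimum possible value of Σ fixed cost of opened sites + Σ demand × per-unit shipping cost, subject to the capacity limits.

519

Open {A, B, C}; cheapest assignment that respects the capacities:
  A (cap 13, load 12): S3, S5 — cost 9×9 + 3×2 = 87
  B (cap 12, load 11): S1, S2 — cost 5×6 + 6×7 = 72
  C (cap 18, load 12): S4 — cost 12×6 = 72
  Shipping 231, fixed 288 → total 519.
  Any other capacity-feasible assignment to {A, B, C} ships for at least 231.
Compare {B, C, D}: its best feasible assignment gives total 612.
Compare {A, C, D}: its best feasible assignment gives total 616.
Every other set of open sites that can feasibly serve all demand totals ≥ 612 even under its best assignment. Minimum: 519.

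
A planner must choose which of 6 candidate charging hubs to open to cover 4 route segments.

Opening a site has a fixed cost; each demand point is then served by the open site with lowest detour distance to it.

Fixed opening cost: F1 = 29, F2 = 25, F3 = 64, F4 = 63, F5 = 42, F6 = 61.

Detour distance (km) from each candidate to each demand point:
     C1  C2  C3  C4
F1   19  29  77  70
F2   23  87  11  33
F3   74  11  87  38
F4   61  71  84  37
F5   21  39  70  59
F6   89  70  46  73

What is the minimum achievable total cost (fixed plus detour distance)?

Open {F1, F2}: assign each demand point to its cheapest open site.
  C1→F1 19, C2→F1 29, C3→F2 11, C4→F2 33
  detour distance 92, fixed 54 → total 146.
Compare {F2, F3}: detour distance 78 + fixed 89 = 167.
Compare {F2, F5}: detour distance 104 + fixed 67 = 171.
Compare {F2}: detour distance 154 + fixed 25 = 179.
All other subsets cost ≥ 167. Minimum total cost: 146.

146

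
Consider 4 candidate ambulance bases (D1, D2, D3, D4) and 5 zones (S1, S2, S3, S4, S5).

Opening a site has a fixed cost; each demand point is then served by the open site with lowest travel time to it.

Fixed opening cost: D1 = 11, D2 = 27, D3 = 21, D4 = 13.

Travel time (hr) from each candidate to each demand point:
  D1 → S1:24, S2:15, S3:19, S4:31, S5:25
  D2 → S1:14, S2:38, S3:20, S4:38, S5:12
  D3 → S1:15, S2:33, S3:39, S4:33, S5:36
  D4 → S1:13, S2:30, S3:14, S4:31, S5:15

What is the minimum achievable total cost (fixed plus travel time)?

112

Open {D1, D4}: assign each demand point to its cheapest open site.
  S1→D4 13, S2→D1 15, S3→D4 14, S4→D1 31, S5→D4 15
  travel time 88, fixed 24 → total 112.
Compare {D4}: travel time 103 + fixed 13 = 116.
Compare {D1}: travel time 114 + fixed 11 = 125.
Compare {D1, D2}: travel time 91 + fixed 38 = 129.
All other subsets cost ≥ 116. Minimum total cost: 112.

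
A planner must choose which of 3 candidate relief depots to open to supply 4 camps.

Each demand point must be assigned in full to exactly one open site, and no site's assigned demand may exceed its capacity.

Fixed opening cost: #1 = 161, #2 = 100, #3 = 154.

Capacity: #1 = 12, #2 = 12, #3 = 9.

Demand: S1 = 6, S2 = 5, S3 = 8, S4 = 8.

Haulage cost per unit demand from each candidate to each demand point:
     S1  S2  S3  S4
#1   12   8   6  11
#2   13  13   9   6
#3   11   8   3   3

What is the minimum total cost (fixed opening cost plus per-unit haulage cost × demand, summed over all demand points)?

Open {#1, #2, #3}; cheapest assignment that respects the capacities:
  #1 (cap 12, load 11): S1, S2 — cost 6×12 + 5×8 = 112
  #2 (cap 12, load 8): S4 — cost 8×6 = 48
  #3 (cap 9, load 8): S3 — cost 8×3 = 24
  Shipping 184, fixed 415 → total 599.
  Any other capacity-feasible assignment to {#1, #2, #3} ships for at least 184.
Total demand is 27 and no other set of sites has combined capacity ≥ 27, so {#1, #2, #3} is the only feasible choice of open sites. Minimum: 599.

599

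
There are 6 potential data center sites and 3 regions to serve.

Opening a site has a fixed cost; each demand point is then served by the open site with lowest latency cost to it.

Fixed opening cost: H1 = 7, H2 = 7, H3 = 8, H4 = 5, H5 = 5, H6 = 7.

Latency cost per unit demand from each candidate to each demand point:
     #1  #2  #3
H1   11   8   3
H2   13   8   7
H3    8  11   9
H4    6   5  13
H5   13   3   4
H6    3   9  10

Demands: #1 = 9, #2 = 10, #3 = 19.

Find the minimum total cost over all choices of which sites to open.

Open {H1, H5, H6}: assign each demand point to its cheapest open site.
  #1→H6 9×3=27, #2→H5 10×3=30, #3→H1 19×3=57
  latency cost 114, fixed 19 → total 133.
Compare {H1, H4, H5, H6}: latency cost 114 + fixed 24 = 138.
Compare {H1, H2, H5, H6}: latency cost 114 + fixed 26 = 140.
Compare {H1, H3, H5, H6}: latency cost 114 + fixed 27 = 141.
All other subsets cost ≥ 138. Minimum total cost: 133.

133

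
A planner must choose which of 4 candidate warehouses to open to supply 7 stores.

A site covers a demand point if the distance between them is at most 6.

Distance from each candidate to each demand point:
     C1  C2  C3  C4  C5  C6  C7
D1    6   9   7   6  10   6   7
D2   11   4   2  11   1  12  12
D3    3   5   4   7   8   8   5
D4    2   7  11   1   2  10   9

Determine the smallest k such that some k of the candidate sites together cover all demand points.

3

Coverage sets (demand points within 6 of each site):
  D1: {C1, C4, C6}
  D2: {C2, C3, C5}
  D3: {C1, C2, C3, C7}
  D4: {C1, C4, C5}
No 2 sites suffice: every size-2 union leaves at least one demand point uncovered.
But {D1, D2, D3} covers everything, so the minimum is 3.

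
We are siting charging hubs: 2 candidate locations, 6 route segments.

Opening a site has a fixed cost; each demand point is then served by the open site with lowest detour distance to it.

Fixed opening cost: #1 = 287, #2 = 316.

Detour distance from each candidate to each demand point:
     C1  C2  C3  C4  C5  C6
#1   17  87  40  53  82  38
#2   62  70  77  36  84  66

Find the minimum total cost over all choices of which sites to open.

604

Open {#1}: assign each demand point to its cheapest open site.
  C1→#1 17, C2→#1 87, C3→#1 40, C4→#1 53, C5→#1 82, C6→#1 38
  detour distance 317, fixed 287 → total 604.
Compare {#2}: detour distance 395 + fixed 316 = 711.
Compare {#1, #2}: detour distance 283 + fixed 603 = 886.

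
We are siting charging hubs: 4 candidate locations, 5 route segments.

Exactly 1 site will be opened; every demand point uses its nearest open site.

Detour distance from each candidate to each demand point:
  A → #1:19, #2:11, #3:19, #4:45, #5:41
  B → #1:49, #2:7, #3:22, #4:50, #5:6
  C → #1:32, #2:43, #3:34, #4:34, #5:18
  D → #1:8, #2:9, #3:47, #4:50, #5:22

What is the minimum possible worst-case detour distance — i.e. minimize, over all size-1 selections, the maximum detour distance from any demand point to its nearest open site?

Open {C}.
  Farthest demand point is #2 at detour distance 43 (to C); all others are ≤ 43.
With {A} the worst case is 45.
With {B} the worst case is 50.
No size-1 selection achieves below 43.

43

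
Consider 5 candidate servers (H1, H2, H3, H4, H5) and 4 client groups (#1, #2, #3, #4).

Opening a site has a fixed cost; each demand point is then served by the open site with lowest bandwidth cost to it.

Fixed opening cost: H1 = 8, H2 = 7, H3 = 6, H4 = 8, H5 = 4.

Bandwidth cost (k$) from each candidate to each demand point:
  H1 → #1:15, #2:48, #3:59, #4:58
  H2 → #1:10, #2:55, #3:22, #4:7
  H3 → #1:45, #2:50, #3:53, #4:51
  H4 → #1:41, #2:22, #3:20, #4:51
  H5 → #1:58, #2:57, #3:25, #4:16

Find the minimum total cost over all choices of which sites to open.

Open {H2, H4}: assign each demand point to its cheapest open site.
  #1→H2 10, #2→H4 22, #3→H4 20, #4→H2 7
  bandwidth cost 59, fixed 15 → total 74.
Compare {H2, H4, H5}: bandwidth cost 59 + fixed 19 = 78.
Compare {H2, H3, H4}: bandwidth cost 59 + fixed 21 = 80.
Compare {H1, H2, H4}: bandwidth cost 59 + fixed 23 = 82.
All other subsets cost ≥ 78. Minimum total cost: 74.

74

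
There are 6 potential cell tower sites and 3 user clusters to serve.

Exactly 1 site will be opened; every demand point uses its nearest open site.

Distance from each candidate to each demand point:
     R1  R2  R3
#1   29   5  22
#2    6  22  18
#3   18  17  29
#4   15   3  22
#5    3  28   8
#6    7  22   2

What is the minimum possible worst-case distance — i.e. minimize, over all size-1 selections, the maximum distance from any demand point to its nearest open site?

22

Open {#2}.
  Farthest demand point is R2 at distance 22 (to #2); all others are ≤ 22.
With {#4} the worst case is 22.
With {#6} the worst case is 22.
No size-1 selection achieves below 22.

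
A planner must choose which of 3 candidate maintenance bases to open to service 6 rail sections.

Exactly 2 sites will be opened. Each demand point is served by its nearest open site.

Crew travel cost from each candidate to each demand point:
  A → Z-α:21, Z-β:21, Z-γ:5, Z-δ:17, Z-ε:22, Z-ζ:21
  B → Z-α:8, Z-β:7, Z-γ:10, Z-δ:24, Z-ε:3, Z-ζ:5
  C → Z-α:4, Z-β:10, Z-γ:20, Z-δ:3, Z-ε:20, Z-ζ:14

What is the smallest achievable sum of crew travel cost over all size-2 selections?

32

Open {B, C}.
  Z-α→C 4, Z-β→B 7, Z-γ→B 10, Z-δ→C 3, Z-ε→B 3, Z-ζ→B 5  ⇒ total 32.
Compare {A, B}: total 45.
Compare {A, C}: total 56.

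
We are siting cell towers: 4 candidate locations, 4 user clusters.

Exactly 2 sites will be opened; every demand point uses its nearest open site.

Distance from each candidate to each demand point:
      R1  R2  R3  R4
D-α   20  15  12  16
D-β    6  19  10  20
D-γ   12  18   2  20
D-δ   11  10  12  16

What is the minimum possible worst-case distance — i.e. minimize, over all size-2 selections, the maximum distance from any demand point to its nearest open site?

16

Open {D-α, D-β}.
  Farthest demand point is R4 at distance 16 (to D-α); all others are ≤ 16.
With {D-α, D-γ} the worst case is 16.
With {D-α, D-δ} the worst case is 16.
No size-2 selection achieves below 16.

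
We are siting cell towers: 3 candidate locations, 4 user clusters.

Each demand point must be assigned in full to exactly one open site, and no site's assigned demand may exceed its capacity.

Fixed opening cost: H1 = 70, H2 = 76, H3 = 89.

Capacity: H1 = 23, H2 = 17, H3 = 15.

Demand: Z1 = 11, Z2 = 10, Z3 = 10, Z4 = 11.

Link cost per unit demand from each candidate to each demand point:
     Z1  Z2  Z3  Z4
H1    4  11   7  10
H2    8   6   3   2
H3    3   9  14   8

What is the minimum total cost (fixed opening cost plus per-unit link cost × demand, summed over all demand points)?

Open {H1, H2, H3}; cheapest assignment that respects the capacities:
  H1 (cap 23, load 21): Z1, Z3 — cost 11×4 + 10×7 = 114
  H2 (cap 17, load 11): Z4 — cost 11×2 = 22
  H3 (cap 15, load 10): Z2 — cost 10×9 = 90
  Shipping 226, fixed 235 → total 461.
  Any other capacity-feasible assignment to {H1, H2, H3} ships for at least 226.
Total demand is 42 and no other set of sites has combined capacity ≥ 42, so {H1, H2, H3} is the only feasible choice of open sites. Minimum: 461.

461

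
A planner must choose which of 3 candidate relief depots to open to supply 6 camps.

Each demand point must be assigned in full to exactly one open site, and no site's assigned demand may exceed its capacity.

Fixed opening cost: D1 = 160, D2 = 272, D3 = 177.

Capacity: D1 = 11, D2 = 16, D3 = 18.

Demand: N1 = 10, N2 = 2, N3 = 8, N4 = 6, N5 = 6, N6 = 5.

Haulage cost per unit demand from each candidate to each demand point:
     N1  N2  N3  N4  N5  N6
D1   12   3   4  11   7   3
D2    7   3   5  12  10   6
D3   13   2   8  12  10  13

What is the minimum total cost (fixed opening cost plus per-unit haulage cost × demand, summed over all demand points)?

Open {D1, D2, D3}; cheapest assignment that respects the capacities:
  D1 (cap 11, load 11): N5, N6 — cost 6×7 + 5×3 = 57
  D2 (cap 16, load 16): N1, N4 — cost 10×7 + 6×12 = 142
  D3 (cap 18, load 10): N2, N3 — cost 2×2 + 8×8 = 68
  Shipping 267, fixed 609 → total 876.
  Any other capacity-feasible assignment to {D1, D2, D3} ships for at least 267.
Total demand is 37 and no other set of sites has combined capacity ≥ 37, so {D1, D2, D3} is the only feasible choice of open sites. Minimum: 876.

876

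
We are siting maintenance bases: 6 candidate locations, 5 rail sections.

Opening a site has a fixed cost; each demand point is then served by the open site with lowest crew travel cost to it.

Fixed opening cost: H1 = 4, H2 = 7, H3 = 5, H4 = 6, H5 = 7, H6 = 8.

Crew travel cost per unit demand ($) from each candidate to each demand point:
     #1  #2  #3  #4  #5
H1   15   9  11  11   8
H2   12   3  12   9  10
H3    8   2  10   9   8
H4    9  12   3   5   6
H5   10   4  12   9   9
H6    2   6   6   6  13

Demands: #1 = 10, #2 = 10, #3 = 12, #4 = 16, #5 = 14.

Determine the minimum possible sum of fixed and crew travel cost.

Open {H3, H4, H6}: assign each demand point to its cheapest open site.
  #1→H6 10×2=20, #2→H3 10×2=20, #3→H4 12×3=36, #4→H4 16×5=80, #5→H4 14×6=84
  crew travel cost 240, fixed 19 → total 259.
Compare {H1, H3, H4, H6}: crew travel cost 240 + fixed 23 = 263.
Compare {H2, H3, H4, H6}: crew travel cost 240 + fixed 26 = 266.
Compare {H3, H4, H5, H6}: crew travel cost 240 + fixed 26 = 266.
All other subsets cost ≥ 263. Minimum total cost: 259.

259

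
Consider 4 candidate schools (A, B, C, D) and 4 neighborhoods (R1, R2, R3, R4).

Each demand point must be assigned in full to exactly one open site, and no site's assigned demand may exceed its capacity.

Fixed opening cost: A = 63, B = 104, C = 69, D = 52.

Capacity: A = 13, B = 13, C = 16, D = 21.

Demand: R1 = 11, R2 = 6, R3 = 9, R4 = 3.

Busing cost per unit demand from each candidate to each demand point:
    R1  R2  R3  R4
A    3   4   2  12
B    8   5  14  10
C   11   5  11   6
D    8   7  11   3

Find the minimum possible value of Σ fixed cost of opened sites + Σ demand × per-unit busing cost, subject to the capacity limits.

Open {A, D}; cheapest assignment that respects the capacities:
  A (cap 13, load 9): R3 — cost 9×2 = 18
  D (cap 21, load 20): R1, R2, R4 — cost 11×8 + 6×7 + 3×3 = 139
  Shipping 157, fixed 115 → total 272.
  Any other capacity-feasible assignment to {A, D} ships for at least 157.
Compare {A, C, D}: its best feasible assignment gives total 329.
Compare {C, D}: its best feasible assignment gives total 347.
Every other set of open sites that can feasibly serve all demand totals ≥ 329 even under its best assignment. Minimum: 272.

272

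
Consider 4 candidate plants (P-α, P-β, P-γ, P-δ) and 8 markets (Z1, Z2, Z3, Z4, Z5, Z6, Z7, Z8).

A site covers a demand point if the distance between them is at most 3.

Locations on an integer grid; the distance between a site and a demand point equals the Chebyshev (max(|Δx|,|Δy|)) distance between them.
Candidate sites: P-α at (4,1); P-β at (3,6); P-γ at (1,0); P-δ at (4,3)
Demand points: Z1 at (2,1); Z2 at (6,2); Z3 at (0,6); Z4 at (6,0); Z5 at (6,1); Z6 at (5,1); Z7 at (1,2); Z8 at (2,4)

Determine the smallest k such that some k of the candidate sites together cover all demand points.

Coverage sets (demand points within 3 of each site):
  P-α: {Z1, Z2, Z4, Z5, Z6, Z7, Z8}
  P-β: {Z3, Z8}
  P-γ: {Z1, Z7}
  P-δ: {Z1, Z2, Z4, Z5, Z6, Z7, Z8}
No single site covers all 8 demand points.
But {P-α, P-β} covers everything, so the minimum is 2.

2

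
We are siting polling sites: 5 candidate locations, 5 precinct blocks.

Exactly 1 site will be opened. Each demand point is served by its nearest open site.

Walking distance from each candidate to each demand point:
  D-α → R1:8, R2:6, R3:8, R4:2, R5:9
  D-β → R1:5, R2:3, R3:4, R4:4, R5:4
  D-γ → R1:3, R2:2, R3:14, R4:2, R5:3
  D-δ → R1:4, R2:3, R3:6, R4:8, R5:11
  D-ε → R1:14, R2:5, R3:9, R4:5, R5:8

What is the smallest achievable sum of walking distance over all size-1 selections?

Open {D-β}.
  R1→D-β 5, R2→D-β 3, R3→D-β 4, R4→D-β 4, R5→D-β 4  ⇒ total 20.
Compare {D-γ}: total 24.
Compare {D-δ}: total 32.
No size-1 selection does better; minimum is 20.

20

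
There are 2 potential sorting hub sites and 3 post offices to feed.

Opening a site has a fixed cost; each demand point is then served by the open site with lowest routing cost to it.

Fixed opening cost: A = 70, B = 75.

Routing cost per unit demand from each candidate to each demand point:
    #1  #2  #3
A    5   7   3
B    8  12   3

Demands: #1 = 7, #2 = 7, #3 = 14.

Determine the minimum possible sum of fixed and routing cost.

Open {A}: assign each demand point to its cheapest open site.
  #1→A 7×5=35, #2→A 7×7=49, #3→A 14×3=42
  routing cost 126, fixed 70 → total 196.
Compare {B}: routing cost 182 + fixed 75 = 257.
Compare {A, B}: routing cost 126 + fixed 145 = 271.

196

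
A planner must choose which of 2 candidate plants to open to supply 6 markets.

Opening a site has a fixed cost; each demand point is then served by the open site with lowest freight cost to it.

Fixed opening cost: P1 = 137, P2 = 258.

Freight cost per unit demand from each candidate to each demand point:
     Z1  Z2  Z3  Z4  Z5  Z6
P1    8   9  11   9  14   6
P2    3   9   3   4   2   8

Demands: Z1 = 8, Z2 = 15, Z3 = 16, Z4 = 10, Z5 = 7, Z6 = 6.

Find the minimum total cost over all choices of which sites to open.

Open {P2}: assign each demand point to its cheapest open site.
  Z1→P2 8×3=24, Z2→P2 15×9=135, Z3→P2 16×3=48, Z4→P2 10×4=40, Z5→P2 7×2=14, Z6→P2 6×8=48
  freight cost 309, fixed 258 → total 567.
Compare {P1, P2}: freight cost 297 + fixed 395 = 692.
Compare {P1}: freight cost 599 + fixed 137 = 736.

567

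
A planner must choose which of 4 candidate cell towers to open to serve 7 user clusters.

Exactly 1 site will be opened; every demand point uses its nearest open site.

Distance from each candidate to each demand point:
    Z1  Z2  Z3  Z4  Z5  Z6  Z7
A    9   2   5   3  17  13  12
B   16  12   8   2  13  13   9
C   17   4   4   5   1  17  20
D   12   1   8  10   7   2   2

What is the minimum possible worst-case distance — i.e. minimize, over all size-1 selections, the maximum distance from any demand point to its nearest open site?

12

Open {D}.
  Farthest demand point is Z1 at distance 12 (to D); all others are ≤ 12.
With {B} the worst case is 16.
With {A} the worst case is 17.
No size-1 selection achieves below 12.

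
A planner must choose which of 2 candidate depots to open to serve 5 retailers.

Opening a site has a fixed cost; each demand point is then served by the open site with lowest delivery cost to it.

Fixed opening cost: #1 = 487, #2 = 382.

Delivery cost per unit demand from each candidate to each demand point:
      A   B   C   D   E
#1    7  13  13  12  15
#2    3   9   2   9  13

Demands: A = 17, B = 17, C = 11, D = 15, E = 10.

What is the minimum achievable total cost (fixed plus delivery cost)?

873

Open {#2}: assign each demand point to its cheapest open site.
  A→#2 17×3=51, B→#2 17×9=153, C→#2 11×2=22, D→#2 15×9=135, E→#2 10×13=130
  delivery cost 491, fixed 382 → total 873.
Compare {#1}: delivery cost 813 + fixed 487 = 1300.
Compare {#1, #2}: delivery cost 491 + fixed 869 = 1360.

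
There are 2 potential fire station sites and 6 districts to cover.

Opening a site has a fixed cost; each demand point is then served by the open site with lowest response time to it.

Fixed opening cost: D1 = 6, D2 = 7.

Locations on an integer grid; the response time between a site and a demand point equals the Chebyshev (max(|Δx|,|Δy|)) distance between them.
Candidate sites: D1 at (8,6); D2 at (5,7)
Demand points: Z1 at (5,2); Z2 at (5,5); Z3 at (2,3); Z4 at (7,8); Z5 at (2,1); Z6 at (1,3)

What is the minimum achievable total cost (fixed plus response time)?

Open {D2}: assign each demand point to its cheapest open site.
  Z1→D2 5, Z2→D2 2, Z3→D2 4, Z4→D2 2, Z5→D2 6, Z6→D2 4
  response time 23, fixed 7 → total 30.
Compare {D1}: response time 28 + fixed 6 = 34.
Compare {D1, D2}: response time 22 + fixed 13 = 35.

30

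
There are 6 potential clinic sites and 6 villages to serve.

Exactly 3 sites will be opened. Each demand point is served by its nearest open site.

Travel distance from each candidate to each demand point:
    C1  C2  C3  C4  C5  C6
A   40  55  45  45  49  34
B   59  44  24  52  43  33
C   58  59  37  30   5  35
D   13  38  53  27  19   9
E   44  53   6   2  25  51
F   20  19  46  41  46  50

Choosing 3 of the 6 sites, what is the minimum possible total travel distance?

Open {D, E, F}.
  C1→D 13, C2→F 19, C3→E 6, C4→E 2, C5→D 19, C6→D 9  ⇒ total 68.
Compare {C, D, E}: total 73.
Compare {A, D, E}: total 87.
No size-3 selection does better; minimum is 68.

68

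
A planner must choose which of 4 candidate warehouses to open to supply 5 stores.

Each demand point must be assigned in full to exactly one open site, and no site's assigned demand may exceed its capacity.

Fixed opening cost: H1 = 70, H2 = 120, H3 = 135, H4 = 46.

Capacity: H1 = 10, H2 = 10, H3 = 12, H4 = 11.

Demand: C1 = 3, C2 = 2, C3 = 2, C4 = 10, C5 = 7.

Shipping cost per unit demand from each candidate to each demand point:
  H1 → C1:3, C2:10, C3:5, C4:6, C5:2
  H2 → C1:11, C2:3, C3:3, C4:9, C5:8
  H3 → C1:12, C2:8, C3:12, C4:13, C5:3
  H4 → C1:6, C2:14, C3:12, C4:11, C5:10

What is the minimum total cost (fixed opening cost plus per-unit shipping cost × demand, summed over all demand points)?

Open {H1, H2, H4}; cheapest assignment that respects the capacities:
  H1 (cap 10, load 10): C1, C5 — cost 3×3 + 7×2 = 23
  H2 (cap 10, load 4): C2, C3 — cost 2×3 + 2×3 = 12
  H4 (cap 11, load 10): C4 — cost 10×11 = 110
  Shipping 145, fixed 236 → total 381.
  Any other capacity-feasible assignment to {H1, H2, H4} ships for at least 145.
Compare {H1, H3, H4}: its best feasible assignment gives total 390.
Compare {H1, H2, H3}: its best feasible assignment gives total 451.
Every other set of open sites that can feasibly serve all demand totals ≥ 390 even under its best assignment. Minimum: 381.

381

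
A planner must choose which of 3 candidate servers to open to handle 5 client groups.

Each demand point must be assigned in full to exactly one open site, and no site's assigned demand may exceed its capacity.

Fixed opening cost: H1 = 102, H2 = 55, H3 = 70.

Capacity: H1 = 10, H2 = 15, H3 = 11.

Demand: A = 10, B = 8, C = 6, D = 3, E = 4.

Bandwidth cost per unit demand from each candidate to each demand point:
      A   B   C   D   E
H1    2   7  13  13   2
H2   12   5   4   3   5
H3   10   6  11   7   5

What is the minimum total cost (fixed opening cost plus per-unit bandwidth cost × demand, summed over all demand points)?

348

Open {H1, H2, H3}; cheapest assignment that respects the capacities:
  H1 (cap 10, load 10): A — cost 10×2 = 20
  H2 (cap 15, load 13): C, D, E — cost 6×4 + 3×3 + 4×5 = 53
  H3 (cap 11, load 8): B — cost 8×6 = 48
  Shipping 121, fixed 227 → total 348.
  Any other capacity-feasible assignment to {H1, H2, H3} ships for at least 121.
Total demand is 31 and no other set of sites has combined capacity ≥ 31, so {H1, H2, H3} is the only feasible choice of open sites. Minimum: 348.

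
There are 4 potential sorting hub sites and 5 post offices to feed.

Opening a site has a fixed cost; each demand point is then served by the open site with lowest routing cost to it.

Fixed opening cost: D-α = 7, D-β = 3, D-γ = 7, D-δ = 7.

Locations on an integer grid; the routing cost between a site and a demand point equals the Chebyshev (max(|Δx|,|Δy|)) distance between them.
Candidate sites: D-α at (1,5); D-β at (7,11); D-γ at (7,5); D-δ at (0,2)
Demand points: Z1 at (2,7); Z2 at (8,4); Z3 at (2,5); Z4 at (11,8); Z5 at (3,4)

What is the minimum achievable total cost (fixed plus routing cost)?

Open {D-α, D-γ}: assign each demand point to its cheapest open site.
  Z1→D-α 2, Z2→D-γ 1, Z3→D-α 1, Z4→D-γ 4, Z5→D-α 2
  routing cost 10, fixed 14 → total 24.
Compare {D-γ}: routing cost 19 + fixed 7 = 26.
Compare {D-α, D-β}: routing cost 16 + fixed 10 = 26.
Compare {D-α, D-β, D-γ}: routing cost 10 + fixed 17 = 27.
All other subsets cost ≥ 26. Minimum total cost: 24.

24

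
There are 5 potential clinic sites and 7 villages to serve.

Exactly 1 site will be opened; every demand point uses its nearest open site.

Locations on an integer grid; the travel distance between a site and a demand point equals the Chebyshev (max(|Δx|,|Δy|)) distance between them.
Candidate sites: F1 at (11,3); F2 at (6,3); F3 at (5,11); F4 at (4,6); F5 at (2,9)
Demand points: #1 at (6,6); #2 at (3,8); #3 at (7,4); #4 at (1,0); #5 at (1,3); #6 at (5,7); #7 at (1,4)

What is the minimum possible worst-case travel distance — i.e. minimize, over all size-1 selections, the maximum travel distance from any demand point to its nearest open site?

Open {F2}.
  Farthest demand point is #2 at travel distance 5 (to F2); all others are ≤ 5.
With {F4} the worst case is 6.
With {F5} the worst case is 9.
No size-1 selection achieves below 5.

5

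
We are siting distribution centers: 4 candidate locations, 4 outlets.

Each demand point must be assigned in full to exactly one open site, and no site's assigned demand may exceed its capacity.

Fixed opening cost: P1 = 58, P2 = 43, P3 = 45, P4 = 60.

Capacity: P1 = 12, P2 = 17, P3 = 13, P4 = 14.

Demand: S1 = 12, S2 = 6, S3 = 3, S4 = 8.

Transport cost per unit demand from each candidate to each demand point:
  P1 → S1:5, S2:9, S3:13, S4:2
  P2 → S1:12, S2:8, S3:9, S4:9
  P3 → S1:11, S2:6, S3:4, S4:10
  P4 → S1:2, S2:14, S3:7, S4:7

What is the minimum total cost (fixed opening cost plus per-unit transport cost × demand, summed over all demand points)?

Open {P1, P3, P4}; cheapest assignment that respects the capacities:
  P1 (cap 12, load 8): S4 — cost 8×2 = 16
  P3 (cap 13, load 9): S2, S3 — cost 6×6 + 3×4 = 48
  P4 (cap 14, load 12): S1 — cost 12×2 = 24
  Shipping 88, fixed 163 → total 251.
  Any other capacity-feasible assignment to {P1, P3, P4} ships for at least 88.
Compare {P2, P4}: its best feasible assignment gives total 274.
Compare {P1, P2, P4}: its best feasible assignment gives total 276.
Every other set of open sites that can feasibly serve all demand totals ≥ 274 even under its best assignment. Minimum: 251.

251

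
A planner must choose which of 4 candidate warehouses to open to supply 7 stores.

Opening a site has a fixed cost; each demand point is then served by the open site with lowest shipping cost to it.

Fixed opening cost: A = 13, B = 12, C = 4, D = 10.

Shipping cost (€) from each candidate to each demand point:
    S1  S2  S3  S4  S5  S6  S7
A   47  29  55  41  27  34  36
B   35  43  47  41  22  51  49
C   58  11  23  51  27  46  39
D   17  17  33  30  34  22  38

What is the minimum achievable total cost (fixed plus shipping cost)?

182

Open {C, D}: assign each demand point to its cheapest open site.
  S1→D 17, S2→C 11, S3→C 23, S4→D 30, S5→C 27, S6→D 22, S7→D 38
  shipping cost 168, fixed 14 → total 182.
Compare {B, C, D}: shipping cost 163 + fixed 26 = 189.
Compare {A, C, D}: shipping cost 166 + fixed 27 = 193.
Compare {A, B, C, D}: shipping cost 161 + fixed 39 = 200.
All other subsets cost ≥ 189. Minimum total cost: 182.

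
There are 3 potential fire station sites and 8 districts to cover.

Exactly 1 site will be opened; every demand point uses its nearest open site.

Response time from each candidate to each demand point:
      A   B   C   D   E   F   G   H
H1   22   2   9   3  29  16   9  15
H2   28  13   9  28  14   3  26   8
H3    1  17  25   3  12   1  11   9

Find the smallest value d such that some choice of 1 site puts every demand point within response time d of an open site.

Open {H3}.
  Farthest demand point is C at response time 25 (to H3); all others are ≤ 25.
With {H2} the worst case is 28.
With {H1} the worst case is 29.
No size-1 selection achieves below 25.

25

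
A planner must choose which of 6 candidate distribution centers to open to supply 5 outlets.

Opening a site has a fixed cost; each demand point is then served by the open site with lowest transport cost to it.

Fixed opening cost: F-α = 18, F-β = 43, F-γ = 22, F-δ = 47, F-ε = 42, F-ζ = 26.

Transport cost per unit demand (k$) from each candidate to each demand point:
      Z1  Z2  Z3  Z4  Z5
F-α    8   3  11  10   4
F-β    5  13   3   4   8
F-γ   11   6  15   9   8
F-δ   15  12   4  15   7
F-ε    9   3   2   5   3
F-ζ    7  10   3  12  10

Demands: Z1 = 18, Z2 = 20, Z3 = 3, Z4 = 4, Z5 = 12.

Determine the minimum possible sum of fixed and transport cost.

Open {F-α, F-β}: assign each demand point to its cheapest open site.
  Z1→F-β 18×5=90, Z2→F-α 20×3=60, Z3→F-β 3×3=9, Z4→F-β 4×4=16, Z5→F-α 12×4=48
  transport cost 223, fixed 61 → total 284.
Compare {F-β, F-ε}: transport cost 208 + fixed 85 = 293.
Compare {F-α, F-β, F-γ}: transport cost 223 + fixed 83 = 306.
Compare {F-α, F-β, F-ζ}: transport cost 223 + fixed 87 = 310.
All other subsets cost ≥ 293. Minimum total cost: 284.

284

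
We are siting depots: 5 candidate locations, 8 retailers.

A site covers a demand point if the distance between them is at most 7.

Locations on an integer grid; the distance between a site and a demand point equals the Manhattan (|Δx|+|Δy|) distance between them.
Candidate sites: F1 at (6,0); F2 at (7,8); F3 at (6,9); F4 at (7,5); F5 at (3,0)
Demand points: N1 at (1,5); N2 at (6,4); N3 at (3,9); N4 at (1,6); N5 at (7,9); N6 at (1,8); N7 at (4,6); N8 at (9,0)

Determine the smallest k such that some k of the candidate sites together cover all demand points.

2

Coverage sets (demand points within 7 of each site):
  F1: {N2, N8}
  F2: {N2, N3, N5, N6, N7}
  F3: {N2, N3, N5, N6, N7}
  F4: {N1, N2, N4, N5, N7, N8}
  F5: {N1, N2, N7, N8}
No single site covers all 8 demand points.
But {F2, F4} covers everything, so the minimum is 2.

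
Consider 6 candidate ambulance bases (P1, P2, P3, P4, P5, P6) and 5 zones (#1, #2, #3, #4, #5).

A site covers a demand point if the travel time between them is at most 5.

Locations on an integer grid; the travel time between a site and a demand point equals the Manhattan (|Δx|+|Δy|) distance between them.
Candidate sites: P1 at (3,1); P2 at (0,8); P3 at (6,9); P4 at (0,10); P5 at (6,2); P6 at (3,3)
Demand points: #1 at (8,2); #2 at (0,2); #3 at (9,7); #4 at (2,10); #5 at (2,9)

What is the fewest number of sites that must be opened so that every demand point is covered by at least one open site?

Coverage sets (demand points within 5 of each site):
  P1: {#2}
  P2: {#4, #5}
  P3: {#3, #4, #5}
  P4: {#4, #5}
  P5: {#1}
  P6: {#2}
No 2 sites suffice: every size-2 union leaves at least one demand point uncovered.
But {P1, P3, P5} covers everything, so the minimum is 3.

3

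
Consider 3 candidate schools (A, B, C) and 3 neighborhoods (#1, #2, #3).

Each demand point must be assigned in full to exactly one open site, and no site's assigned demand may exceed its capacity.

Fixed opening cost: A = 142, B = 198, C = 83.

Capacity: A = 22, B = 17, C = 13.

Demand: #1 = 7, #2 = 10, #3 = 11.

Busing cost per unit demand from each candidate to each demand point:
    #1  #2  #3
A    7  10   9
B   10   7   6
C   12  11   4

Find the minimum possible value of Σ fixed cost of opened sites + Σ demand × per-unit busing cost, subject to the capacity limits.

418

Open {A, C}; cheapest assignment that respects the capacities:
  A (cap 22, load 17): #1, #2 — cost 7×7 + 10×10 = 149
  C (cap 13, load 11): #3 — cost 11×4 = 44
  Shipping 193, fixed 225 → total 418.
  Any other capacity-feasible assignment to {A, C} ships for at least 193.
Compare {B, C}: its best feasible assignment gives total 465.
Compare {A, B}: its best feasible assignment gives total 555.
Every other set of open sites that can feasibly serve all demand totals ≥ 465 even under its best assignment. Minimum: 418.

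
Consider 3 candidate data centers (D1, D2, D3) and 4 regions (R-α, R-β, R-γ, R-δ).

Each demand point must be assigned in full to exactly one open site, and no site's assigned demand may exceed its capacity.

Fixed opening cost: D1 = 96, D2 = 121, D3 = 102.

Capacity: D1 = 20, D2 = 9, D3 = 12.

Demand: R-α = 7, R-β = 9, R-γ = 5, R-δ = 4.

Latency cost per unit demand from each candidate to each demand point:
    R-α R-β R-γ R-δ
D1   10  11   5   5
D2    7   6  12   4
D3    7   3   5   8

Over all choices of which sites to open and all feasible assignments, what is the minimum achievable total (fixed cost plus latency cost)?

340

Open {D1, D3}; cheapest assignment that respects the capacities:
  D1 (cap 20, load 16): R-α, R-γ, R-δ — cost 7×10 + 5×5 + 4×5 = 115
  D3 (cap 12, load 9): R-β — cost 9×3 = 27
  Shipping 142, fixed 198 → total 340.
  Any other capacity-feasible assignment to {D1, D3} ships for at least 142.
Compare {D1, D2}: its best feasible assignment gives total 386.
Compare {D1, D2, D3}: its best feasible assignment gives total 440.
Every other set of open sites that can feasibly serve all demand totals ≥ 386 even under its best assignment. Minimum: 340.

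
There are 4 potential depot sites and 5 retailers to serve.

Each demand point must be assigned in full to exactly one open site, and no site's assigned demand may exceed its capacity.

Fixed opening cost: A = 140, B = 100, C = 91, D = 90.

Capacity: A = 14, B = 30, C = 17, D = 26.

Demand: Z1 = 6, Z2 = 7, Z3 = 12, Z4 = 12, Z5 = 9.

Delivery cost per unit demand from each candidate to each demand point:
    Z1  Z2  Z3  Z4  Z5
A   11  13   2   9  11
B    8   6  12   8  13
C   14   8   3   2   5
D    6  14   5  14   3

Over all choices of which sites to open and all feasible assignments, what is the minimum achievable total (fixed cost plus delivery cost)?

463

Open {B, D}; cheapest assignment that respects the capacities:
  B (cap 30, load 25): Z1, Z2, Z4 — cost 6×8 + 7×6 + 12×8 = 186
  D (cap 26, load 21): Z3, Z5 — cost 12×5 + 9×3 = 87
  Shipping 273, fixed 190 → total 463.
  Any other capacity-feasible assignment to {B, D} ships for at least 273.
Compare {B, C, D}: its best feasible assignment gives total 482.
Compare {A, C, D}: its best feasible assignment gives total 530.
Every other set of open sites that can feasibly serve all demand totals ≥ 482 even under its best assignment. Minimum: 463.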